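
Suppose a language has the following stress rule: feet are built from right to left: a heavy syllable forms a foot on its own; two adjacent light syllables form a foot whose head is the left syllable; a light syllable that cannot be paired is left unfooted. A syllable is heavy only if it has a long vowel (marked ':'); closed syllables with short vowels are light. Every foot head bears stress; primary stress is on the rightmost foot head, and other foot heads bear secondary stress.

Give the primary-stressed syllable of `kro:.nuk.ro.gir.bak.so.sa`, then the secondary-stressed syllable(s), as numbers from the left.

Weights: 1 kro: H, 2 nuk L, 3 ro L, 4 gir L, 5 bak L, 6 so L, 7 sa L.
Parse right to left (heavy = foot alone; LL = one foot; stranded L unfooted): (ˈkro:) (ˈnuk.ro) (ˈgir.bak) (ˈso.sa).
Foot heads: 1, 2, 4, 6.
Primary stress on the rightmost head = syllable 6.
Secondary stress on 1, 2, 4: ˌkro:.ˌnuk.ro.ˌgir.bak.ˈso.sa.

primary 6, secondary 1, 2, 4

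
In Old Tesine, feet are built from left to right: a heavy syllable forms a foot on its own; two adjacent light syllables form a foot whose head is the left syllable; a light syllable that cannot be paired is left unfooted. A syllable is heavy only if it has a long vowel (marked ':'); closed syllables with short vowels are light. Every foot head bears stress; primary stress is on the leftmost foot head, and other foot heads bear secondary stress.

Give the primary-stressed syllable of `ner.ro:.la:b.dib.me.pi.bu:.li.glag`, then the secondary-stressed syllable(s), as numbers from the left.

Weights: 1 ner L, 2 ro: H, 3 la:b H, 4 dib L, 5 me L, 6 pi L, 7 bu: H, 8 li L, 9 glag L.
Parse left to right (heavy = foot alone; LL = one foot; stranded L unfooted): ner (ˈro:) (ˈla:b) (ˈdib.me) pi (ˈbu:) (ˈli.glag).
Foot heads: 2, 3, 4, 7, 8.
Primary stress on the leftmost head = syllable 2.
Secondary stress on 3, 4, 7, 8: ner.ˈro:.ˌla:b.ˌdib.me.pi.ˌbu:.ˌli.glag.

primary 2, secondary 3, 4, 7, 8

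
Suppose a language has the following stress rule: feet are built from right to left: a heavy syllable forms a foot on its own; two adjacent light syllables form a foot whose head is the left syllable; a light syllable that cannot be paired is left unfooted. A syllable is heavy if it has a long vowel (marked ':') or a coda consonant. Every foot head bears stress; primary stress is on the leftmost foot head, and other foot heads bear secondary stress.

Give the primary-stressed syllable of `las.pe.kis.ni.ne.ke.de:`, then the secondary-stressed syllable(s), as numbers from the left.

primary 1, secondary 3, 5, 7

Weights: 1 las H, 2 pe L, 3 kis H, 4 ni L, 5 ne L, 6 ke L, 7 de: H.
Parse right to left (heavy = foot alone; LL = one foot; stranded L unfooted): (ˈlas) pe (ˈkis) ni (ˈne.ke) (ˈde:).
Foot heads: 1, 3, 5, 7.
Primary stress on the leftmost head = syllable 1.
Secondary stress on 3, 5, 7: ˈlas.pe.ˌkis.ni.ˌne.ke.ˌde:.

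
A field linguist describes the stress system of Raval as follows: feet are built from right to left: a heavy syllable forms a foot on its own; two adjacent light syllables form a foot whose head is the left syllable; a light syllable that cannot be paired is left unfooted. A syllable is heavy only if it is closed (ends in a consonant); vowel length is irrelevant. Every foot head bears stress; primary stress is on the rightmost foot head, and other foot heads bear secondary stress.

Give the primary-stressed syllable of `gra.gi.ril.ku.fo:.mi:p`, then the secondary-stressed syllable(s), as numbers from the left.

Weights: 1 gra L, 2 gi L, 3 ril H, 4 ku L, 5 fo: L, 6 mi:p H.
Parse right to left (heavy = foot alone; LL = one foot; stranded L unfooted): (ˈgra.gi) (ˈril) (ˈku.fo:) (ˈmi:p).
Foot heads: 1, 3, 4, 6.
Primary stress on the rightmost head = syllable 6.
Secondary stress on 1, 3, 4: ˌgra.gi.ˌril.ˌku.fo:.ˈmi:p.

primary 6, secondary 1, 3, 4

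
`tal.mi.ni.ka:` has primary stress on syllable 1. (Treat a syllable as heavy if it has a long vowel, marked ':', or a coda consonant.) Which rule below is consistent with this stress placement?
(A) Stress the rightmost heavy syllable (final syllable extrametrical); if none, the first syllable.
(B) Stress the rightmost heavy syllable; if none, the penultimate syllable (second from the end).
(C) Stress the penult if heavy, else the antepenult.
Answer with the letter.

A

Rule A → syllable 1 ✓.
Rule B → syllable 4 (observed: 1).
Rule C → syllable 2 (observed: 1).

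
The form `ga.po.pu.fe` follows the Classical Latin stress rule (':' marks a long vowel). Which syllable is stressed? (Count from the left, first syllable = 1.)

2

Classical Latin: stress the penult if heavy (long vowel or closed), else the antepenult.
Weights: 2 po L, 3 pu L, 4 fe L.
The penult (syllable 3, pu) is light, so stress falls on the antepenult (syllable 2, po).
Stress on syllable 2: ga.ˈpo.pu.fe.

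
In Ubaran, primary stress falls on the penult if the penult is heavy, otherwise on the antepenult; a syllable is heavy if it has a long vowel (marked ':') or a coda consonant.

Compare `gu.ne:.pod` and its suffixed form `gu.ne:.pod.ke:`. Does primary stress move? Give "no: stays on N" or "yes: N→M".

yes: 2→3

Base `gu.ne:.pod` (3 syllables):
  Weights: 1 gu L, 2 ne: H, 3 pod H.
  The penult (syllable 2, ne:) is heavy, so it takes stress.
  → primary stress on syllable 2.
Suffixed `gu.ne:.pod.ke:` (4 syllables):
  Weights: 2 ne: H, 3 pod H, 4 ke: H.
  The penult (syllable 3, pod) is heavy, so it takes stress.
  → primary stress on syllable 3.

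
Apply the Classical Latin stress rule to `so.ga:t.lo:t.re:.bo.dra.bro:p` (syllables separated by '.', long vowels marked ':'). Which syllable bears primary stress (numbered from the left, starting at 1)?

5

Classical Latin: stress the penult if heavy (long vowel or closed), else the antepenult.
Weights: 5 bo L, 6 dra L, 7 bro:p H.
The penult (syllable 6, dra) is light, so stress falls on the antepenult (syllable 5, bo).
Stress on syllable 5: so.ga:t.lo:t.re:.ˈbo.dra.bro:p.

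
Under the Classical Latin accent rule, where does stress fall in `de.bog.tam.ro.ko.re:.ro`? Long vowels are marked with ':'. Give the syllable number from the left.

6

Classical Latin: stress the penult if heavy (long vowel or closed), else the antepenult.
Weights: 5 ko L, 6 re: H, 7 ro L.
The penult (syllable 6, re:) is heavy, so it takes stress.
Stress on syllable 6: de.bog.tam.ro.ko.ˈre:.ro.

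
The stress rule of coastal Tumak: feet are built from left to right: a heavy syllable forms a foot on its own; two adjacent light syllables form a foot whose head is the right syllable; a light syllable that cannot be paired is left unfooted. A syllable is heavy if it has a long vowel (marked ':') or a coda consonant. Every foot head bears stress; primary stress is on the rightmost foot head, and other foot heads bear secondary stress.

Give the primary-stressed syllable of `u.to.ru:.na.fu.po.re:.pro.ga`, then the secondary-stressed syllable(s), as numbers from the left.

Weights: 1 u L, 2 to L, 3 ru: H, 4 na L, 5 fu L, 6 po L, 7 re: H, 8 pro L, 9 ga L.
Parse left to right (heavy = foot alone; LL = one foot; stranded L unfooted): (u.ˈto) (ˈru:) (na.ˈfu) po (ˈre:) (pro.ˈga).
Foot heads: 2, 3, 5, 7, 9.
Primary stress on the rightmost head = syllable 9.
Secondary stress on 2, 3, 5, 7: u.ˌto.ˌru:.na.ˌfu.po.ˌre:.pro.ˈga.

primary 9, secondary 2, 3, 5, 7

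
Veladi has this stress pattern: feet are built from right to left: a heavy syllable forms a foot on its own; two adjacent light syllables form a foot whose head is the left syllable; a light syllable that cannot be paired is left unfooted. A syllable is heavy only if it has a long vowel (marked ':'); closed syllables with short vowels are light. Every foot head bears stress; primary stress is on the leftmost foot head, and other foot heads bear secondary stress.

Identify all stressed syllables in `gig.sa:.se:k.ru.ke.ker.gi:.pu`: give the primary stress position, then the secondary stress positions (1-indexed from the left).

Weights: 1 gig L, 2 sa: H, 3 se:k H, 4 ru L, 5 ke L, 6 ker L, 7 gi: H, 8 pu L.
Parse right to left (heavy = foot alone; LL = one foot; stranded L unfooted): gig (ˈsa:) (ˈse:k) ru (ˈke.ker) (ˈgi:) pu.
Foot heads: 2, 3, 5, 7.
Primary stress on the leftmost head = syllable 2.
Secondary stress on 3, 5, 7: gig.ˈsa:.ˌse:k.ru.ˌke.ker.ˌgi:.pu.

primary 2, secondary 3, 5, 7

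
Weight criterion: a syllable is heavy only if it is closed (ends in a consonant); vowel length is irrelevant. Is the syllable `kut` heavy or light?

heavy

`kut`: short vowel, closed (coda /t/). Closed (coda /t/) → heavy.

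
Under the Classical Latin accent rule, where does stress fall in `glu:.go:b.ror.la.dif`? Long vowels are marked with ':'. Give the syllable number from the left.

3

Classical Latin: stress the penult if heavy (long vowel or closed), else the antepenult.
Weights: 3 ror H, 4 la L, 5 dif H.
The penult (syllable 4, la) is light, so stress falls on the antepenult (syllable 3, ror).
Stress on syllable 3: glu:.go:b.ˈror.la.dif.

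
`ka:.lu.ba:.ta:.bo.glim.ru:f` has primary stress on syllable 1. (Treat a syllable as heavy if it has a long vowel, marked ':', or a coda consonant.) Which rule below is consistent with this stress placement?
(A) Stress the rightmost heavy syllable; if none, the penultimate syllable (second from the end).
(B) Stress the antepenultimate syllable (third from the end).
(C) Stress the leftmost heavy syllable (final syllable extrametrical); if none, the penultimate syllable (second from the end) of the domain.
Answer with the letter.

Rule A → syllable 7 (observed: 1).
Rule B → syllable 5 (observed: 1).
Rule C → syllable 1 ✓.

C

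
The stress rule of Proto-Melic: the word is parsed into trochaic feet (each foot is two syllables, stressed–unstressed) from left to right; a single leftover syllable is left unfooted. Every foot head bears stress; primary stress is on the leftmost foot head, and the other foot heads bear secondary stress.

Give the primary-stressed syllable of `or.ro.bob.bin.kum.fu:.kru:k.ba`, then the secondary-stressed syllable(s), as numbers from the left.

Parse left to right into trochaic (ˈσσ) feet: (ˈor.ro) (ˈbob.bin) (ˈkum.fu:) (ˈkru:k.ba).
Foot heads (stressed positions): 1, 3, 5, 7.
End Rule Leftmost: primary stress on the leftmost head = syllable 1.
Secondary stress on 3, 5, 7: ˈor.ro.ˌbob.bin.ˌkum.fu:.ˌkru:k.ba.

primary 1, secondary 3, 5, 7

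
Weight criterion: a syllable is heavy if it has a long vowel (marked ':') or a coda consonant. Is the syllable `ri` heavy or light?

light

`ri`: short vowel, open (no coda). Short vowel, open → light.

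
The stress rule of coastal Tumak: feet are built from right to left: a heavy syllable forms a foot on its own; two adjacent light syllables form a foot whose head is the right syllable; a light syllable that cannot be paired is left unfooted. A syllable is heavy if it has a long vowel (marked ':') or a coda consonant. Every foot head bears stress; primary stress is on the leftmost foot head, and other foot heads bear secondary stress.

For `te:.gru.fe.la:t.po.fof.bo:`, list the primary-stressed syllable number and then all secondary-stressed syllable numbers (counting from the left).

primary 1, secondary 3, 4, 6, 7

Weights: 1 te: H, 2 gru L, 3 fe L, 4 la:t H, 5 po L, 6 fof H, 7 bo: H.
Parse right to left (heavy = foot alone; LL = one foot; stranded L unfooted): (ˈte:) (gru.ˈfe) (ˈla:t) po (ˈfof) (ˈbo:).
Foot heads: 1, 3, 4, 6, 7.
Primary stress on the leftmost head = syllable 1.
Secondary stress on 3, 4, 6, 7: ˈte:.gru.ˌfe.ˌla:t.po.ˌfof.ˌbo:.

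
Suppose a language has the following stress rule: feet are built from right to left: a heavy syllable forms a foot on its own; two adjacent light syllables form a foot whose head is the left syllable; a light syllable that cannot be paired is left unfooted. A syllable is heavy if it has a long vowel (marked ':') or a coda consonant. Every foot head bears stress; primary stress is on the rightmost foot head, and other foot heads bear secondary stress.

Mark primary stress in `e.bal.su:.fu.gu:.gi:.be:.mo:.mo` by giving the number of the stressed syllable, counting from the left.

Weights: 1 e L, 2 bal H, 3 su: H, 4 fu L, 5 gu: H, 6 gi: H, 7 be: H, 8 mo: H, 9 mo L.
Parse right to left (heavy = foot alone; LL = one foot; stranded L unfooted): e (ˈbal) (ˈsu:) fu (ˈgu:) (ˈgi:) (ˈbe:) (ˈmo:) mo.
Foot heads: 2, 3, 5, 6, 7, 8.
Primary stress on the rightmost head = syllable 8.
Primary stress: syllable 8 → e.bal.su:.fu.gu:.gi:.be:.ˈmo:.mo.

8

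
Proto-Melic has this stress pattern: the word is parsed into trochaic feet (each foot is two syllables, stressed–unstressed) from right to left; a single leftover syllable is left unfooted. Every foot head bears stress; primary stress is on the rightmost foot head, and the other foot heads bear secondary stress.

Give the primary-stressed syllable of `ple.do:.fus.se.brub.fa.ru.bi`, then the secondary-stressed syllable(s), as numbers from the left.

primary 7, secondary 1, 3, 5

Parse right to left into trochaic (ˈσσ) feet: (ˈple.do:) (ˈfus.se) (ˈbrub.fa) (ˈru.bi).
Foot heads (stressed positions): 1, 3, 5, 7.
End Rule Rightmost: primary stress on the rightmost head = syllable 7.
Secondary stress on 1, 3, 5: ˌple.do:.ˌfus.se.ˌbrub.fa.ˈru.bi.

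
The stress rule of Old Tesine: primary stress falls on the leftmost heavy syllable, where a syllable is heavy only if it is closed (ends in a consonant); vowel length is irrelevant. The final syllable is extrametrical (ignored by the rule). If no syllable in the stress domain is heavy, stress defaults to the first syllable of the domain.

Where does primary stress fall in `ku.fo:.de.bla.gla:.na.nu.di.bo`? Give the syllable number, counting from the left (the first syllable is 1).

1

The final syllable (9, bo) is extrametrical; the stress domain is syllables 1–8.
Weights: 1 ku L, 2 fo: L, 3 de L, 4 bla L, 5 gla: L, 6 na L, 7 nu L, 8 di L.
No heavy syllable in the domain; default to the first syllable of the domain = syllable 1.
Primary stress: syllable 1 → ˈku.fo:.de.bla.gla:.na.nu.di.bo.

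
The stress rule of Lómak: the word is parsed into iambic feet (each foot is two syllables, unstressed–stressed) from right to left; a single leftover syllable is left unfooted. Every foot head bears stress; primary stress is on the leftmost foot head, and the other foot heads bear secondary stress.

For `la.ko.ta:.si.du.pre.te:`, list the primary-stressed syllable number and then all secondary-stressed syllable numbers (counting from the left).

Parse right to left into iambic (σˈσ) feet: la (ko.ˈta:) (si.ˈdu) (pre.ˈte:). Syllable 1 is left unfooted.
Foot heads (stressed positions): 3, 5, 7.
End Rule Leftmost: primary stress on the leftmost head = syllable 3.
Secondary stress on 5, 7: la.ko.ˈta:.si.ˌdu.pre.ˌte:.

primary 3, secondary 5, 7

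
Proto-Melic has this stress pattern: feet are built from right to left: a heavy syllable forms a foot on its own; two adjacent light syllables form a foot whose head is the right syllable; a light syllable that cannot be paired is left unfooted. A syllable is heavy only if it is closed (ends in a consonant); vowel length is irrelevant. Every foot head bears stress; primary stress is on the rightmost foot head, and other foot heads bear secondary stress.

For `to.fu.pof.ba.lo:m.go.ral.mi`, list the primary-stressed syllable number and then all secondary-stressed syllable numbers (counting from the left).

Weights: 1 to L, 2 fu L, 3 pof H, 4 ba L, 5 lo:m H, 6 go L, 7 ral H, 8 mi L.
Parse right to left (heavy = foot alone; LL = one foot; stranded L unfooted): (to.ˈfu) (ˈpof) ba (ˈlo:m) go (ˈral) mi.
Foot heads: 2, 3, 5, 7.
Primary stress on the rightmost head = syllable 7.
Secondary stress on 2, 3, 5: to.ˌfu.ˌpof.ba.ˌlo:m.go.ˈral.mi.

primary 7, secondary 2, 3, 5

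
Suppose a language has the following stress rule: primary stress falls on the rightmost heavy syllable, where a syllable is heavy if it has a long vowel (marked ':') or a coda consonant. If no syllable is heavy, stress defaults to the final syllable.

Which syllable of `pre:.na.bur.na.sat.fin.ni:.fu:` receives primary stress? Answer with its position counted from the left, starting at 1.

Weights: 1 pre: H, 2 na L, 3 bur H, 4 na L, 5 sat H, 6 fin H, 7 ni: H, 8 fu: H.
Heavy syllables in the domain: 1, 3, 5, 6, 7, 8. The rightmost is syllable 8 (fu:).
Primary stress: syllable 8 → pre:.na.bur.na.sat.fin.ni:.ˈfu:.

8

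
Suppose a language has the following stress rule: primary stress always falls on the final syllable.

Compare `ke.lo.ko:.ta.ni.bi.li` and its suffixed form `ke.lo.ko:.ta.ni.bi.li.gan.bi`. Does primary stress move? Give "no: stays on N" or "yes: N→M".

Base `ke.lo.ko:.ta.ni.bi.li` (7 syllables):
  The word has 7 syllables; the final syllable is syllable 7 (li).
  → primary stress on syllable 7.
Suffixed `ke.lo.ko:.ta.ni.bi.li.gan.bi` (9 syllables):
  The word has 9 syllables; the final syllable is syllable 9 (bi).
  → primary stress on syllable 9.

yes: 7→9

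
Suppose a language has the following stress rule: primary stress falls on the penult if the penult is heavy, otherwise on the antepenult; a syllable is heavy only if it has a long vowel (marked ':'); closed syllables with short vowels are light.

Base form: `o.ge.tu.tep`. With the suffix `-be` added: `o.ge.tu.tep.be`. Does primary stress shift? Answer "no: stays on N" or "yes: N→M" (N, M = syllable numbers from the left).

yes: 2→3

Base `o.ge.tu.tep` (4 syllables):
  Weights: 2 ge L, 3 tu L, 4 tep L.
  The penult (syllable 3, tu) is light, so stress falls on the antepenult (syllable 2, ge).
  → primary stress on syllable 2.
Suffixed `o.ge.tu.tep.be` (5 syllables):
  Weights: 3 tu L, 4 tep L, 5 be L.
  The penult (syllable 4, tep) is light, so stress falls on the antepenult (syllable 3, tu).
  → primary stress on syllable 3.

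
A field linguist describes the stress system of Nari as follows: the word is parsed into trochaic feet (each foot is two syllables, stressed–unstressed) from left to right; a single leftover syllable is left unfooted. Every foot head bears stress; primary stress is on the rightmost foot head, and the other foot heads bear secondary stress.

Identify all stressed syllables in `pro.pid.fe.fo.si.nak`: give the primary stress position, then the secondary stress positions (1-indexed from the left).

primary 5, secondary 1, 3

Parse left to right into trochaic (ˈσσ) feet: (ˈpro.pid) (ˈfe.fo) (ˈsi.nak).
Foot heads (stressed positions): 1, 3, 5.
End Rule Rightmost: primary stress on the rightmost head = syllable 5.
Secondary stress on 1, 3: ˌpro.pid.ˌfe.fo.ˈsi.nak.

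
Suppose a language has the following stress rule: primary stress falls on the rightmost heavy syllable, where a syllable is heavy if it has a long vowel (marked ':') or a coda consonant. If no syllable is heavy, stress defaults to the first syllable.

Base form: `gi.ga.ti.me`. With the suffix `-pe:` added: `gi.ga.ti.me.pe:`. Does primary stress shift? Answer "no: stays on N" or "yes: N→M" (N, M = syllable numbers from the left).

Base `gi.ga.ti.me` (4 syllables):
  Weights: 1 gi L, 2 ga L, 3 ti L, 4 me L.
  No heavy syllable in the domain; default to the first syllable = syllable 1.
  → primary stress on syllable 1.
Suffixed `gi.ga.ti.me.pe:` (5 syllables):
  Weights: 1 gi L, 2 ga L, 3 ti L, 4 me L, 5 pe: H.
  Heavy syllables in the domain: 5. The rightmost is syllable 5 (pe:).
  → primary stress on syllable 5.

yes: 1→5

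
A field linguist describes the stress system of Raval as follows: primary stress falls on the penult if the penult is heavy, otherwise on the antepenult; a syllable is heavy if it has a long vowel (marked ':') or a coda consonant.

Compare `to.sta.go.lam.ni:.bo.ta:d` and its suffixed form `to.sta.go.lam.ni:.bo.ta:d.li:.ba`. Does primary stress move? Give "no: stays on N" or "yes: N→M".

yes: 5→8

Base `to.sta.go.lam.ni:.bo.ta:d` (7 syllables):
  Weights: 5 ni: H, 6 bo L, 7 ta:d H.
  The penult (syllable 6, bo) is light, so stress falls on the antepenult (syllable 5, ni:).
  → primary stress on syllable 5.
Suffixed `to.sta.go.lam.ni:.bo.ta:d.li:.ba` (9 syllables):
  Weights: 7 ta:d H, 8 li: H, 9 ba L.
  The penult (syllable 8, li:) is heavy, so it takes stress.
  → primary stress on syllable 8.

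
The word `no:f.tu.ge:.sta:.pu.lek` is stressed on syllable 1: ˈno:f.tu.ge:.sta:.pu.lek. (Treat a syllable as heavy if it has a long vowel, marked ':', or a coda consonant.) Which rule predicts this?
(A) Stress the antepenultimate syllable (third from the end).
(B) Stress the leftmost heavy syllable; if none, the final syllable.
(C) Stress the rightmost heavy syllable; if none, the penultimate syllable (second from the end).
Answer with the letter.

B

Rule A → syllable 4 (observed: 1).
Rule B → syllable 1 ✓.
Rule C → syllable 6 (observed: 1).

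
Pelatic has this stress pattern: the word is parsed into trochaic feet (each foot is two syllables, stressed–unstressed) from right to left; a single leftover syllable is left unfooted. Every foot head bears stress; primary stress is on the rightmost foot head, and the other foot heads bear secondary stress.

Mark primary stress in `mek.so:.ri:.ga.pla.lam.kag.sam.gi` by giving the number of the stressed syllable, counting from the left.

8

Parse right to left into trochaic (ˈσσ) feet: mek (ˈso:.ri:) (ˈga.pla) (ˈlam.kag) (ˈsam.gi). Syllable 1 is left unfooted.
Foot heads (stressed positions): 2, 4, 6, 8.
End Rule Rightmost: primary stress on the rightmost head = syllable 8.
Primary stress: syllable 8 → mek.so:.ri:.ga.pla.lam.kag.ˈsam.gi.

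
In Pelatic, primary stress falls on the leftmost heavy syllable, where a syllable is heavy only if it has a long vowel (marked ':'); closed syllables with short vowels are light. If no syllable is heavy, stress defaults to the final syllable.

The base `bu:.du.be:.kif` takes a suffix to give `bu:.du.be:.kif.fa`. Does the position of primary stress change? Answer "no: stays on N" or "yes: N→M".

Base `bu:.du.be:.kif` (4 syllables):
  Weights: 1 bu: H, 2 du L, 3 be: H, 4 kif L.
  Heavy syllables in the domain: 1, 3. The leftmost is syllable 1 (bu:).
  → primary stress on syllable 1.
Suffixed `bu:.du.be:.kif.fa` (5 syllables):
  Weights: 1 bu: H, 2 du L, 3 be: H, 4 kif L, 5 fa L.
  Heavy syllables in the domain: 1, 3. The leftmost is syllable 1 (bu:).
  → primary stress on syllable 1.

no: stays on 1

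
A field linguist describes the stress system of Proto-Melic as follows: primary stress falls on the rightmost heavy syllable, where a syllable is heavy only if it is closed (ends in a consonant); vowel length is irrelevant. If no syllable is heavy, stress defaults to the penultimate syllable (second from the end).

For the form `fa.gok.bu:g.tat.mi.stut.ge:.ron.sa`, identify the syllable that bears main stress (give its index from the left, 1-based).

8

Weights: 1 fa L, 2 gok H, 3 bu:g H, 4 tat H, 5 mi L, 6 stut H, 7 ge: L, 8 ron H, 9 sa L.
Heavy syllables in the domain: 2, 3, 4, 6, 8. The rightmost is syllable 8 (ron).
Primary stress: syllable 8 → fa.gok.bu:g.tat.mi.stut.ge:.ˈron.sa.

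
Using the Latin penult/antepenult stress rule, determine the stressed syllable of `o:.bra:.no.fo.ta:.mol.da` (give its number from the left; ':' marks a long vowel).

6

Classical Latin: stress the penult if heavy (long vowel or closed), else the antepenult.
Weights: 5 ta: H, 6 mol H, 7 da L.
The penult (syllable 6, mol) is heavy, so it takes stress.
Stress on syllable 6: o:.bra:.no.fo.ta:.ˈmol.da.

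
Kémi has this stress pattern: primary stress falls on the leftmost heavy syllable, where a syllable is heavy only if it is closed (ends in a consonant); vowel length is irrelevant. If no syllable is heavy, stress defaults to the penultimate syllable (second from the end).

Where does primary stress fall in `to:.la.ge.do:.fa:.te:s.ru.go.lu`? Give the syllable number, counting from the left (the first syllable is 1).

6

Weights: 1 to: L, 2 la L, 3 ge L, 4 do: L, 5 fa: L, 6 te:s H, 7 ru L, 8 go L, 9 lu L.
Heavy syllables in the domain: 6. The leftmost is syllable 6 (te:s).
Primary stress: syllable 6 → to:.la.ge.do:.fa:.ˈte:s.ru.go.lu.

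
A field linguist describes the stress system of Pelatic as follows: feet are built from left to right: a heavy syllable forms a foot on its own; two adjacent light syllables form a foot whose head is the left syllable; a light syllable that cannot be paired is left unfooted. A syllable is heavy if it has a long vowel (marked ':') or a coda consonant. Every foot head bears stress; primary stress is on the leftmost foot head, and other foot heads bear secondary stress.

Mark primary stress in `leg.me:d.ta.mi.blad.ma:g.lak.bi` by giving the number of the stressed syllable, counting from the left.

Weights: 1 leg H, 2 me:d H, 3 ta L, 4 mi L, 5 blad H, 6 ma:g H, 7 lak H, 8 bi L.
Parse left to right (heavy = foot alone; LL = one foot; stranded L unfooted): (ˈleg) (ˈme:d) (ˈta.mi) (ˈblad) (ˈma:g) (ˈlak) bi.
Foot heads: 1, 2, 3, 5, 6, 7.
Primary stress on the leftmost head = syllable 1.
Primary stress: syllable 1 → ˈleg.me:d.ta.mi.blad.ma:g.lak.bi.

1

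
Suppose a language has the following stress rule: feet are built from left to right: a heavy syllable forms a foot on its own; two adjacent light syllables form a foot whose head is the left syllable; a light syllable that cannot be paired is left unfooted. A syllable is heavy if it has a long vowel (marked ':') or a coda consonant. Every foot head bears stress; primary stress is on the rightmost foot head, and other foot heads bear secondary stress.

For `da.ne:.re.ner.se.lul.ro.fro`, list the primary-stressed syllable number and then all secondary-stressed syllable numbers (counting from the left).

primary 7, secondary 2, 4, 6

Weights: 1 da L, 2 ne: H, 3 re L, 4 ner H, 5 se L, 6 lul H, 7 ro L, 8 fro L.
Parse left to right (heavy = foot alone; LL = one foot; stranded L unfooted): da (ˈne:) re (ˈner) se (ˈlul) (ˈro.fro).
Foot heads: 2, 4, 6, 7.
Primary stress on the rightmost head = syllable 7.
Secondary stress on 2, 4, 6: da.ˌne:.re.ˌner.se.ˌlul.ˈro.fro.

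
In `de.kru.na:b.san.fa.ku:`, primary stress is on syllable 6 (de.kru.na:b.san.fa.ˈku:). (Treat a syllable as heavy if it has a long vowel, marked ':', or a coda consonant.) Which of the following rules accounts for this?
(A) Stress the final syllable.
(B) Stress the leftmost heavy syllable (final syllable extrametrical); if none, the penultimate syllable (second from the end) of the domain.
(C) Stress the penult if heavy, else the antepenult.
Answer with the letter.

A

Rule A → syllable 6 ✓.
Rule B → syllable 3 (observed: 6).
Rule C → syllable 4 (observed: 6).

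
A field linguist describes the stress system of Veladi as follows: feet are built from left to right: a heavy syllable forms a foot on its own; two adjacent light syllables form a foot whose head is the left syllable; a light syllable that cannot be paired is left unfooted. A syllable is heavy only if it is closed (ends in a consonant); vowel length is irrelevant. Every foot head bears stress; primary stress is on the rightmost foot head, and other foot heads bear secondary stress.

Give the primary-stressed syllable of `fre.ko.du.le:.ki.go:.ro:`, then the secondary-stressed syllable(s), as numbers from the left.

Weights: 1 fre L, 2 ko L, 3 du L, 4 le: L, 5 ki L, 6 go: L, 7 ro: L.
Parse left to right (heavy = foot alone; LL = one foot; stranded L unfooted): (ˈfre.ko) (ˈdu.le:) (ˈki.go:) ro:.
Foot heads: 1, 3, 5.
Primary stress on the rightmost head = syllable 5.
Secondary stress on 1, 3: ˌfre.ko.ˌdu.le:.ˈki.go:.ro:.

primary 5, secondary 1, 3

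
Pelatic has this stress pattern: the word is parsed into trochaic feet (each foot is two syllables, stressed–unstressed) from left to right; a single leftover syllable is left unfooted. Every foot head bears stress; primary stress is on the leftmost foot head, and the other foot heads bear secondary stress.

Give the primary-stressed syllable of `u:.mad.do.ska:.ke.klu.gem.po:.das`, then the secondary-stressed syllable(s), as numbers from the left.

primary 1, secondary 3, 5, 7

Parse left to right into trochaic (ˈσσ) feet: (ˈu:.mad) (ˈdo.ska:) (ˈke.klu) (ˈgem.po:) das. Syllable 9 is left unfooted.
Foot heads (stressed positions): 1, 3, 5, 7.
End Rule Leftmost: primary stress on the leftmost head = syllable 1.
Secondary stress on 3, 5, 7: ˈu:.mad.ˌdo.ska:.ˌke.klu.ˌgem.po:.das.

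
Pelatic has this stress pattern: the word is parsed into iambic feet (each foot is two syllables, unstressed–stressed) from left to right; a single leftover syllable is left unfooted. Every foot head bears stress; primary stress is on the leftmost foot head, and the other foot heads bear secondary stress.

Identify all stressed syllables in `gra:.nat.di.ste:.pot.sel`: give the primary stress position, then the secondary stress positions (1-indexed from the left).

primary 2, secondary 4, 6

Parse left to right into iambic (σˈσ) feet: (gra:.ˈnat) (di.ˈste:) (pot.ˈsel).
Foot heads (stressed positions): 2, 4, 6.
End Rule Leftmost: primary stress on the leftmost head = syllable 2.
Secondary stress on 4, 6: gra:.ˈnat.di.ˌste:.pot.ˌsel.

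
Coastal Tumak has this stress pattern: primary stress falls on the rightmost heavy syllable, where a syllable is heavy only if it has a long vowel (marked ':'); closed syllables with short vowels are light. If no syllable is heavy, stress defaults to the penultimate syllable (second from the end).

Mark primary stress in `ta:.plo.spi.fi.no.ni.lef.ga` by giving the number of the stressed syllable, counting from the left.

Weights: 1 ta: H, 2 plo L, 3 spi L, 4 fi L, 5 no L, 6 ni L, 7 lef L, 8 ga L.
Heavy syllables in the domain: 1. The rightmost is syllable 1 (ta:).
Primary stress: syllable 1 → ˈta:.plo.spi.fi.no.ni.lef.ga.

1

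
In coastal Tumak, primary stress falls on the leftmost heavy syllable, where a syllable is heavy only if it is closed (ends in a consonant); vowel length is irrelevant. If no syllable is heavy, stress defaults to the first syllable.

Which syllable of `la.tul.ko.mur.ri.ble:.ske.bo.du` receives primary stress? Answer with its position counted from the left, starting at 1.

2

Weights: 1 la L, 2 tul H, 3 ko L, 4 mur H, 5 ri L, 6 ble: L, 7 ske L, 8 bo L, 9 du L.
Heavy syllables in the domain: 2, 4. The leftmost is syllable 2 (tul).
Primary stress: syllable 2 → la.ˈtul.ko.mur.ri.ble:.ske.bo.du.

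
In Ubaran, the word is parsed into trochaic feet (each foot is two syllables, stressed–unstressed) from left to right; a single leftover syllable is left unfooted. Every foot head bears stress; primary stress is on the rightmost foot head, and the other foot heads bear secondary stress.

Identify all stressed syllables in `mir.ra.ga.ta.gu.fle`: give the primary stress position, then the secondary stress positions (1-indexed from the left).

Parse left to right into trochaic (ˈσσ) feet: (ˈmir.ra) (ˈga.ta) (ˈgu.fle).
Foot heads (stressed positions): 1, 3, 5.
End Rule Rightmost: primary stress on the rightmost head = syllable 5.
Secondary stress on 1, 3: ˌmir.ra.ˌga.ta.ˈgu.fle.

primary 5, secondary 1, 3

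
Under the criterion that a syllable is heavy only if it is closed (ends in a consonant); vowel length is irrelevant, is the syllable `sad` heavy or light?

heavy

`sad`: short vowel, closed (coda /d/). Closed (coda /d/) → heavy.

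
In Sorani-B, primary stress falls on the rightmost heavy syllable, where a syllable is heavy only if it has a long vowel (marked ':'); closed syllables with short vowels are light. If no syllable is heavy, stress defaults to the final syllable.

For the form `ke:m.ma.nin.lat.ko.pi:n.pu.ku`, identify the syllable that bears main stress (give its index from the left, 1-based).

6

Weights: 1 ke:m H, 2 ma L, 3 nin L, 4 lat L, 5 ko L, 6 pi:n H, 7 pu L, 8 ku L.
Heavy syllables in the domain: 1, 6. The rightmost is syllable 6 (pi:n).
Primary stress: syllable 6 → ke:m.ma.nin.lat.ko.ˈpi:n.pu.ku.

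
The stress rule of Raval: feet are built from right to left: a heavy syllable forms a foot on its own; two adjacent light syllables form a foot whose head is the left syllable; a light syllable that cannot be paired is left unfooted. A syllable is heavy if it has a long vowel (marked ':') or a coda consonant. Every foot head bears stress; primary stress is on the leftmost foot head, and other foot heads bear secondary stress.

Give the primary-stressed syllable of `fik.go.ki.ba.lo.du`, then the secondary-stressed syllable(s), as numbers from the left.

Weights: 1 fik H, 2 go L, 3 ki L, 4 ba L, 5 lo L, 6 du L.
Parse right to left (heavy = foot alone; LL = one foot; stranded L unfooted): (ˈfik) go (ˈki.ba) (ˈlo.du).
Foot heads: 1, 3, 5.
Primary stress on the leftmost head = syllable 1.
Secondary stress on 3, 5: ˈfik.go.ˌki.ba.ˌlo.du.

primary 1, secondary 3, 5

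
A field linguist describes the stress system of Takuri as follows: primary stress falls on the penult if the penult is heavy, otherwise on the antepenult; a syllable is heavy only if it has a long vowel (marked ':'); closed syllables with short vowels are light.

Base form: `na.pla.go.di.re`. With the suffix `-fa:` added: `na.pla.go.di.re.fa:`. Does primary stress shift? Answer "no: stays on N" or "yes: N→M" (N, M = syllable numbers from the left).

Base `na.pla.go.di.re` (5 syllables):
  Weights: 3 go L, 4 di L, 5 re L.
  The penult (syllable 4, di) is light, so stress falls on the antepenult (syllable 3, go).
  → primary stress on syllable 3.
Suffixed `na.pla.go.di.re.fa:` (6 syllables):
  Weights: 4 di L, 5 re L, 6 fa: H.
  The penult (syllable 5, re) is light, so stress falls on the antepenult (syllable 4, di).
  → primary stress on syllable 4.

yes: 3→4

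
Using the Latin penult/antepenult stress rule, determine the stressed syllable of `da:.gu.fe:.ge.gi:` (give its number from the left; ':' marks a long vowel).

Classical Latin: stress the penult if heavy (long vowel or closed), else the antepenult.
Weights: 3 fe: H, 4 ge L, 5 gi: H.
The penult (syllable 4, ge) is light, so stress falls on the antepenult (syllable 3, fe:).
Stress on syllable 3: da:.gu.ˈfe:.ge.gi:.

3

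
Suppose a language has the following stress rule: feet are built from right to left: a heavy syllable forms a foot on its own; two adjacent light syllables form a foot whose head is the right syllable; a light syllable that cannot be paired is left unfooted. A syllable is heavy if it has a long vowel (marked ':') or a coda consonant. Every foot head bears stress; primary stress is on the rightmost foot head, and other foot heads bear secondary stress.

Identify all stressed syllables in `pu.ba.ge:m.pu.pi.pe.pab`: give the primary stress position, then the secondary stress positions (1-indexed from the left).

Weights: 1 pu L, 2 ba L, 3 ge:m H, 4 pu L, 5 pi L, 6 pe L, 7 pab H.
Parse right to left (heavy = foot alone; LL = one foot; stranded L unfooted): (pu.ˈba) (ˈge:m) pu (pi.ˈpe) (ˈpab).
Foot heads: 2, 3, 6, 7.
Primary stress on the rightmost head = syllable 7.
Secondary stress on 2, 3, 6: pu.ˌba.ˌge:m.pu.pi.ˌpe.ˈpab.

primary 7, secondary 2, 3, 6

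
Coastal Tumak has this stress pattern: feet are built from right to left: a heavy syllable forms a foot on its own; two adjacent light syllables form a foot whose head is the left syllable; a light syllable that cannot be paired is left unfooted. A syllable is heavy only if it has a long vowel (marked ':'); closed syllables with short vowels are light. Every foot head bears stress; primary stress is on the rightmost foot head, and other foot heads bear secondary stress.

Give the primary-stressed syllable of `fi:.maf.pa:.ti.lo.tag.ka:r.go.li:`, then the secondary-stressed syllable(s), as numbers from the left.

Weights: 1 fi: H, 2 maf L, 3 pa: H, 4 ti L, 5 lo L, 6 tag L, 7 ka:r H, 8 go L, 9 li: H.
Parse right to left (heavy = foot alone; LL = one foot; stranded L unfooted): (ˈfi:) maf (ˈpa:) ti (ˈlo.tag) (ˈka:r) go (ˈli:).
Foot heads: 1, 3, 5, 7, 9.
Primary stress on the rightmost head = syllable 9.
Secondary stress on 1, 3, 5, 7: ˌfi:.maf.ˌpa:.ti.ˌlo.tag.ˌka:r.go.ˈli:.

primary 9, secondary 1, 3, 5, 7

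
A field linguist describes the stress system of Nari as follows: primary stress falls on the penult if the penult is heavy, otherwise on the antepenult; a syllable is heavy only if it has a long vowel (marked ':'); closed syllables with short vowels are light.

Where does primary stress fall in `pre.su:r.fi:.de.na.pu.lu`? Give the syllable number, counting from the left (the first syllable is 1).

5

Weights: 5 na L, 6 pu L, 7 lu L.
The penult (syllable 6, pu) is light, so stress falls on the antepenult (syllable 5, na).
Primary stress: syllable 5 → pre.su:r.fi:.de.ˈna.pu.lu.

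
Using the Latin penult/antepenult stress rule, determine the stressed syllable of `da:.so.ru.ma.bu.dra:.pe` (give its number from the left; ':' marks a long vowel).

Classical Latin: stress the penult if heavy (long vowel or closed), else the antepenult.
Weights: 5 bu L, 6 dra: H, 7 pe L.
The penult (syllable 6, dra:) is heavy, so it takes stress.
Stress on syllable 6: da:.so.ru.ma.bu.ˈdra:.pe.

6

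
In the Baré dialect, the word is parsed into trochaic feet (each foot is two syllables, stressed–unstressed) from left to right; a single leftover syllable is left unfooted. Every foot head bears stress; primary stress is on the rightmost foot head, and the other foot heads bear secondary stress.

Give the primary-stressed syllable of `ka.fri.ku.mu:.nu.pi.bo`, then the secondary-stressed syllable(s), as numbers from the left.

primary 5, secondary 1, 3

Parse left to right into trochaic (ˈσσ) feet: (ˈka.fri) (ˈku.mu:) (ˈnu.pi) bo. Syllable 7 is left unfooted.
Foot heads (stressed positions): 1, 3, 5.
End Rule Rightmost: primary stress on the rightmost head = syllable 5.
Secondary stress on 1, 3: ˌka.fri.ˌku.mu:.ˈnu.pi.bo.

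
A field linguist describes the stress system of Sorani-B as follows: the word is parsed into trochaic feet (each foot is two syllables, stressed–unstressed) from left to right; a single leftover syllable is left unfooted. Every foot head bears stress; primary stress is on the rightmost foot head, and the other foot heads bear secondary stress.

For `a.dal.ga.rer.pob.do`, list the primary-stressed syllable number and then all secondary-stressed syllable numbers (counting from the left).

primary 5, secondary 1, 3

Parse left to right into trochaic (ˈσσ) feet: (ˈa.dal) (ˈga.rer) (ˈpob.do).
Foot heads (stressed positions): 1, 3, 5.
End Rule Rightmost: primary stress on the rightmost head = syllable 5.
Secondary stress on 1, 3: ˌa.dal.ˌga.rer.ˈpob.do.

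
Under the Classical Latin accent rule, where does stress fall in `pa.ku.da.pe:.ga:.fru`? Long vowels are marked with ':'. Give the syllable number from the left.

5

Classical Latin: stress the penult if heavy (long vowel or closed), else the antepenult.
Weights: 4 pe: H, 5 ga: H, 6 fru L.
The penult (syllable 5, ga:) is heavy, so it takes stress.
Stress on syllable 5: pa.ku.da.pe:.ˈga:.fru.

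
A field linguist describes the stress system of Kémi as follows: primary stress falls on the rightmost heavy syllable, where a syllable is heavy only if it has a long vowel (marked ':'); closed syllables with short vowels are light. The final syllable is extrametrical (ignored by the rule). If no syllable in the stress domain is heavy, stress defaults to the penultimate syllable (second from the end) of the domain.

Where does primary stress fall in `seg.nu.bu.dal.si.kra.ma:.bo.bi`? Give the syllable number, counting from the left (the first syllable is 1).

7

The final syllable (9, bi) is extrametrical; the stress domain is syllables 1–8.
Weights: 1 seg L, 2 nu L, 3 bu L, 4 dal L, 5 si L, 6 kra L, 7 ma: H, 8 bo L.
Heavy syllables in the domain: 7. The rightmost is syllable 7 (ma:).
Primary stress: syllable 7 → seg.nu.bu.dal.si.kra.ˈma:.bo.bi.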